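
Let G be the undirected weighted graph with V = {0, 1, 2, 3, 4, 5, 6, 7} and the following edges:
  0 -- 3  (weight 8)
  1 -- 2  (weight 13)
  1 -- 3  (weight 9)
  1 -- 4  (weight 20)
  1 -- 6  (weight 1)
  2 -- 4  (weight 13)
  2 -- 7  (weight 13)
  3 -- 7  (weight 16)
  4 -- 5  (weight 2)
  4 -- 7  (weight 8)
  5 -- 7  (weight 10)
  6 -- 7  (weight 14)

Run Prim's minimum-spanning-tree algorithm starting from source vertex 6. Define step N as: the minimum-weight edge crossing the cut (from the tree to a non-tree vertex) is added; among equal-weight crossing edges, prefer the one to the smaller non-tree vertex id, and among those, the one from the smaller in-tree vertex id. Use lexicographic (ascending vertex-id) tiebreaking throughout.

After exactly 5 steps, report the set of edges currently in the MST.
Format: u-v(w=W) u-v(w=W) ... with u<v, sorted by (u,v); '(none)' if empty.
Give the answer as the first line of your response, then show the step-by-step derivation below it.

0-3(w=8) 1-2(w=13) 1-3(w=9) 1-6(w=1) 2-4(w=13)

step 1: add edge 1-6 (w=1); MST = {1-6(w=1)}
step 2: add edge 1-3 (w=9); MST = {1-3(w=9) 1-6(w=1)}
step 3: add edge 0-3 (w=8); MST = {0-3(w=8) 1-3(w=9) 1-6(w=1)}
step 4: add edge 1-2 (w=13); MST = {0-3(w=8) 1-2(w=13) 1-3(w=9) 1-6(w=1)}
step 5: add edge 2-4 (w=13); MST = {0-3(w=8) 1-2(w=13) 1-3(w=9) 1-6(w=1) 2-4(w=13)}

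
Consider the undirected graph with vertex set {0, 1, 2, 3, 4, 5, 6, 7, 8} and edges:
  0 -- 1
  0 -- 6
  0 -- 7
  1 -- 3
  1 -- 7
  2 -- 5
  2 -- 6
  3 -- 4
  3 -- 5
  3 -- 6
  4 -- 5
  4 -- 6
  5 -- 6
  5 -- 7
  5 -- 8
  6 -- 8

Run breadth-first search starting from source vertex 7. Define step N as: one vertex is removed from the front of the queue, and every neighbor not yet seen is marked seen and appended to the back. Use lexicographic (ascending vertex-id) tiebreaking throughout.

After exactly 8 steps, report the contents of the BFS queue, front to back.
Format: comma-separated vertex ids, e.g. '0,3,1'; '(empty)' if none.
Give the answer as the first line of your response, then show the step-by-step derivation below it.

8

step 1: dequeue 7; queue=[0,1,5]; order=7
step 2: dequeue 0; queue=[1,5,6]; order=7,0
step 3: dequeue 1; queue=[5,6,3]; order=7,0,1
step 4: dequeue 5; queue=[6,3,2,4,8]; order=7,0,1,5
step 5: dequeue 6; queue=[3,2,4,8]; order=7,0,1,5,6
step 6: dequeue 3; queue=[2,4,8]; order=7,0,1,5,6,3
step 7: dequeue 2; queue=[4,8]; order=7,0,1,5,6,3,2
step 8: dequeue 4; queue=[8]; order=7,0,1,5,6,3,2,4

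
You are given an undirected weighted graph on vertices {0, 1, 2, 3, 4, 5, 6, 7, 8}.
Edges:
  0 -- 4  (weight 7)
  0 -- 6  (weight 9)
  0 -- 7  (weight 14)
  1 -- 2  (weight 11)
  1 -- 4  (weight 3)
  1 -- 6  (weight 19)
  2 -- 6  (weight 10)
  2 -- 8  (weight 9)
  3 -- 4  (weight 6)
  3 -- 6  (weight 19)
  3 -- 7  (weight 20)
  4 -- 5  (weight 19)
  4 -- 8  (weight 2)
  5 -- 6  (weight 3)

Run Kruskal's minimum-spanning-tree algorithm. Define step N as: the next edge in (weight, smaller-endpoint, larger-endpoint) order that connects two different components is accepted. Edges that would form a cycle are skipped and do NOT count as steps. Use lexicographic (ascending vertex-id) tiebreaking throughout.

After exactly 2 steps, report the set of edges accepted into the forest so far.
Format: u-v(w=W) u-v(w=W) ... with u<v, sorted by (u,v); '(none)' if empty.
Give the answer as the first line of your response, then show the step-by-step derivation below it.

1-4(w=3) 4-8(w=2)

step 1: add edge 4-8 (w=2); MST = {4-8(w=2)}
step 2: add edge 1-4 (w=3); MST = {1-4(w=3) 4-8(w=2)}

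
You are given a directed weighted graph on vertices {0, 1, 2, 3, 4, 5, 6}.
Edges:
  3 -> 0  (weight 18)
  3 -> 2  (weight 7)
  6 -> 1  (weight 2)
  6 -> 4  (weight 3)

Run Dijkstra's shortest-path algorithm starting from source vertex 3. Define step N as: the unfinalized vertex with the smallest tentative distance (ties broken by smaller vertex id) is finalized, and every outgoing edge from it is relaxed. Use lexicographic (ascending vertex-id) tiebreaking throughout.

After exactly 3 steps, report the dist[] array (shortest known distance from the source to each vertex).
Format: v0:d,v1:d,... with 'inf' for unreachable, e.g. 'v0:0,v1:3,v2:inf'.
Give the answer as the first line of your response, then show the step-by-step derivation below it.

v0:18,v1:inf,v2:7,v3:0,v4:inf,v5:inf,v6:inf

step 1: dist = v0:18,v1:inf,v2:7,v3:0,v4:inf,v5:inf,v6:inf
step 2: dist = v0:18,v1:inf,v2:7,v3:0,v4:inf,v5:inf,v6:inf
step 3: dist = v0:18,v1:inf,v2:7,v3:0,v4:inf,v5:inf,v6:inf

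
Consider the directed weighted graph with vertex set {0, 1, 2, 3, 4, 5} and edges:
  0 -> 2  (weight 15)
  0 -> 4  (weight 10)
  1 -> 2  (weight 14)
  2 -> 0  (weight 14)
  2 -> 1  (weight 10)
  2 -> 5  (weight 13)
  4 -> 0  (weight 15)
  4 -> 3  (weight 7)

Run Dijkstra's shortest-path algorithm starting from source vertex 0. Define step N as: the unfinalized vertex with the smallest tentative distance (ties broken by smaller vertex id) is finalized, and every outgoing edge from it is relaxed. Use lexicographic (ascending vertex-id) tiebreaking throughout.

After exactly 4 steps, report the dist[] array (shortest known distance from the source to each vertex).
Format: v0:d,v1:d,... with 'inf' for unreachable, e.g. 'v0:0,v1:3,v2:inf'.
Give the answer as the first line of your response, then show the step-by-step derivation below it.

v0:0,v1:25,v2:15,v3:17,v4:10,v5:28

step 1: dist = v0:0,v1:inf,v2:15,v3:inf,v4:10,v5:inf
step 2: dist = v0:0,v1:inf,v2:15,v3:17,v4:10,v5:inf
step 3: dist = v0:0,v1:25,v2:15,v3:17,v4:10,v5:28
step 4: dist = v0:0,v1:25,v2:15,v3:17,v4:10,v5:28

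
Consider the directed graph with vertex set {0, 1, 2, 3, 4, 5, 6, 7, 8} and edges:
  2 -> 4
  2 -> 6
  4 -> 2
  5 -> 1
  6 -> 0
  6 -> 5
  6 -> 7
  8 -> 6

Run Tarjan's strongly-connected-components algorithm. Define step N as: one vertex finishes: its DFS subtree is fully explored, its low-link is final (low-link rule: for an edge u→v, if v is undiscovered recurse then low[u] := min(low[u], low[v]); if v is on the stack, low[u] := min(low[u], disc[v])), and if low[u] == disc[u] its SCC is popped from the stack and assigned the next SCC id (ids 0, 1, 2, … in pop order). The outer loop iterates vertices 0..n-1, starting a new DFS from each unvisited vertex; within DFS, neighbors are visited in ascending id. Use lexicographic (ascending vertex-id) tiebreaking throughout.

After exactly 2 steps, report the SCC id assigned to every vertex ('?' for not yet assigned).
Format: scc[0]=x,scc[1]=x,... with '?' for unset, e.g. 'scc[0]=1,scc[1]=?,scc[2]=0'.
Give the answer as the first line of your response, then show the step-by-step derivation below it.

scc[0]=0,scc[1]=1,scc[2]=?,scc[3]=?,scc[4]=?,scc[5]=?,scc[6]=?,scc[7]=?,scc[8]=?

step 1: low=(low[0]=0,low[1]=?,low[2]=?,low[3]=?,low[4]=?,low[5]=?,low[6]=?,low[7]=?,low[8]=?); scc=(scc[0]=0,scc[1]=?,scc[2]=?,scc[3]=?,scc[4]=?,scc[5]=?,scc[6]=?,scc[7]=?,scc[8]=?)
step 2: low=(low[0]=0,low[1]=1,low[2]=?,low[3]=?,low[4]=?,low[5]=?,low[6]=?,low[7]=?,low[8]=?); scc=(scc[0]=0,scc[1]=1,scc[2]=?,scc[3]=?,scc[4]=?,scc[5]=?,scc[6]=?,scc[7]=?,scc[8]=?)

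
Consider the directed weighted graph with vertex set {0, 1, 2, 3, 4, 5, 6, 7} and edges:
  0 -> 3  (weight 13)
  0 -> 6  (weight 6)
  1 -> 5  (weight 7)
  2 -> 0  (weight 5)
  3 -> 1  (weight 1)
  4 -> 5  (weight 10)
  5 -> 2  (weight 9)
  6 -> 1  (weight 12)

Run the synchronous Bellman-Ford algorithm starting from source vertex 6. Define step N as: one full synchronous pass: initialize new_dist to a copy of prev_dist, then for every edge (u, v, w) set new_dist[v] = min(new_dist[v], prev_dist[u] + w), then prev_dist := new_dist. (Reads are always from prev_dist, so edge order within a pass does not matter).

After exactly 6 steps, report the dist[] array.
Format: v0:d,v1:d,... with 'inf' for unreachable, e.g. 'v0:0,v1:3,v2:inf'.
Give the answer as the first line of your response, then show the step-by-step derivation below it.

v0:33,v1:12,v2:28,v3:46,v4:inf,v5:19,v6:0,v7:inf

step 1: dist = v0:inf,v1:12,v2:inf,v3:inf,v4:inf,v5:inf,v6:0,v7:inf
step 2: dist = v0:inf,v1:12,v2:inf,v3:inf,v4:inf,v5:19,v6:0,v7:inf
step 3: dist = v0:inf,v1:12,v2:28,v3:inf,v4:inf,v5:19,v6:0,v7:inf
step 4: dist = v0:33,v1:12,v2:28,v3:inf,v4:inf,v5:19,v6:0,v7:inf
step 5: dist = v0:33,v1:12,v2:28,v3:46,v4:inf,v5:19,v6:0,v7:inf
step 6: dist = v0:33,v1:12,v2:28,v3:46,v4:inf,v5:19,v6:0,v7:inf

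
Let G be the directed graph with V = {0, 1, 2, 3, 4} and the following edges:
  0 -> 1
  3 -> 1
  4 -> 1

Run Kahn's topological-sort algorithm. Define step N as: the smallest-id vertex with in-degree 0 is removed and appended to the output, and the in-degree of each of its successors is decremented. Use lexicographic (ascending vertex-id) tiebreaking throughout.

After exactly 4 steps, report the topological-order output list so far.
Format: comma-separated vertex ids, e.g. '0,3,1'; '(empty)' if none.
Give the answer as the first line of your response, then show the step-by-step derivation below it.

0,2,3,4

step 1: output 0; order=[0]; indeg=(0,2,0,0,0)
step 2: output 2; order=[0,2]; indeg=(0,2,0,0,0)
step 3: output 3; order=[0,2,3]; indeg=(0,1,0,0,0)
step 4: output 4; order=[0,2,3,4]; indeg=(0,0,0,0,0)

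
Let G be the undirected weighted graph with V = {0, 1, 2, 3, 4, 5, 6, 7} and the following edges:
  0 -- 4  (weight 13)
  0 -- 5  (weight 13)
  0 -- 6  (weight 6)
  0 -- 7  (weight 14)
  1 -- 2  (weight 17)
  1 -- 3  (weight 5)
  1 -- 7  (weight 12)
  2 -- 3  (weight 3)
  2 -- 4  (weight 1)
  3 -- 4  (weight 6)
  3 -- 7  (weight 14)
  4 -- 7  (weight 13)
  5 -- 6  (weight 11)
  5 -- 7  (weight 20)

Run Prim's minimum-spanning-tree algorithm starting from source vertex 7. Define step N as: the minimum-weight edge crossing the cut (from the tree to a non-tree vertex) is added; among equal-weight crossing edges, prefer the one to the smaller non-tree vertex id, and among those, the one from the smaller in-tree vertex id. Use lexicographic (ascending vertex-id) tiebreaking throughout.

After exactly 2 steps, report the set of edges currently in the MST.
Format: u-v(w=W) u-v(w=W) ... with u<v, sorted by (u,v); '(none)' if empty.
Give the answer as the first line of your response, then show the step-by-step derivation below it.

1-3(w=5) 1-7(w=12)

step 1: add edge 1-7 (w=12); MST = {1-7(w=12)}
step 2: add edge 1-3 (w=5); MST = {1-3(w=5) 1-7(w=12)}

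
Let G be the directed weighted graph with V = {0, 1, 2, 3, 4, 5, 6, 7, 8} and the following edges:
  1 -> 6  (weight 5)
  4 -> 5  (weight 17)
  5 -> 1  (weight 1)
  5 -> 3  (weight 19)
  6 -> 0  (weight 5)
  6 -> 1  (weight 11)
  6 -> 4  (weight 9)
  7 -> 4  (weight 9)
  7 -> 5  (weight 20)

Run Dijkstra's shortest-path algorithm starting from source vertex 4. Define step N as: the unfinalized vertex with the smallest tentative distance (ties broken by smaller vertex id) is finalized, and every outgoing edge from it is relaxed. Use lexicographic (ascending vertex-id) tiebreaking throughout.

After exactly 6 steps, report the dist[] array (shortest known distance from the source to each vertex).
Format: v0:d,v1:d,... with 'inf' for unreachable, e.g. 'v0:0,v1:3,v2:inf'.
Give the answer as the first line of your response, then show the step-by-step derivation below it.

v0:28,v1:18,v2:inf,v3:36,v4:0,v5:17,v6:23,v7:inf,v8:inf

step 1: dist = v0:inf,v1:inf,v2:inf,v3:inf,v4:0,v5:17,v6:inf,v7:inf,v8:inf
step 2: dist = v0:inf,v1:18,v2:inf,v3:36,v4:0,v5:17,v6:inf,v7:inf,v8:inf
step 3: dist = v0:inf,v1:18,v2:inf,v3:36,v4:0,v5:17,v6:23,v7:inf,v8:inf
step 4: dist = v0:28,v1:18,v2:inf,v3:36,v4:0,v5:17,v6:23,v7:inf,v8:inf
step 5: dist = v0:28,v1:18,v2:inf,v3:36,v4:0,v5:17,v6:23,v7:inf,v8:inf
step 6: dist = v0:28,v1:18,v2:inf,v3:36,v4:0,v5:17,v6:23,v7:inf,v8:inf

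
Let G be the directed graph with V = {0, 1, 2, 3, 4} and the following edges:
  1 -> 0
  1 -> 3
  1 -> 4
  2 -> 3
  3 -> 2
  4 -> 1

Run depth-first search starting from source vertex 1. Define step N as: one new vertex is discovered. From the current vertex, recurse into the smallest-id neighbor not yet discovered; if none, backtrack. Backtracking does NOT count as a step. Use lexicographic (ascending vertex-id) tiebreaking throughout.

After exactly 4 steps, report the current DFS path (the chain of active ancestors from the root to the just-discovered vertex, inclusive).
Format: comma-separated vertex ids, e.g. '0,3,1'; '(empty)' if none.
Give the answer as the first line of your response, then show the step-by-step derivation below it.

1,3,2

step 1: discover 1; path=1; order=1
step 2: discover 0; path=1>0; order=1,0
step 3: discover 3; path=1>3; order=1,0,3
step 4: discover 2; path=1>3>2; order=1,0,3,2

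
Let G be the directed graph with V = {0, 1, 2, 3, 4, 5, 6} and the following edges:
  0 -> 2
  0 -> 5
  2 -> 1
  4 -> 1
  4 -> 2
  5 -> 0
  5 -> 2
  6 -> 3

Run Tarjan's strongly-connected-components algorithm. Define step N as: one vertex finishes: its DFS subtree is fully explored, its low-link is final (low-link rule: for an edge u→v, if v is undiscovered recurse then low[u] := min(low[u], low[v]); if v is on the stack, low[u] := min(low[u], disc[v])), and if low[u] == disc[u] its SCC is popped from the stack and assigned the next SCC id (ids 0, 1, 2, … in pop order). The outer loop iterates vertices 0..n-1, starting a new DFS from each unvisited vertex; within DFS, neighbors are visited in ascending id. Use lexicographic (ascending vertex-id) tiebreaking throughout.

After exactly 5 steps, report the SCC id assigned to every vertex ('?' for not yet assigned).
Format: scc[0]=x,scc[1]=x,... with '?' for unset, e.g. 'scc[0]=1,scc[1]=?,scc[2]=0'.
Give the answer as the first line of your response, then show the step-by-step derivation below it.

scc[0]=2,scc[1]=0,scc[2]=1,scc[3]=3,scc[4]=?,scc[5]=2,scc[6]=?

step 1: low=(low[0]=0,low[1]=2,low[2]=1,low[3]=?,low[4]=?,low[5]=?,low[6]=?); scc=(scc[0]=?,scc[1]=0,scc[2]=?,scc[3]=?,scc[4]=?,scc[5]=?,scc[6]=?)
step 2: low=(low[0]=0,low[1]=2,low[2]=1,low[3]=?,low[4]=?,low[5]=?,low[6]=?); scc=(scc[0]=?,scc[1]=0,scc[2]=1,scc[3]=?,scc[4]=?,scc[5]=?,scc[6]=?)
step 3: low=(low[0]=0,low[1]=2,low[2]=1,low[3]=?,low[4]=?,low[5]=0,low[6]=?); scc=(scc[0]=?,scc[1]=0,scc[2]=1,scc[3]=?,scc[4]=?,scc[5]=?,scc[6]=?)
step 4: low=(low[0]=0,low[1]=2,low[2]=1,low[3]=?,low[4]=?,low[5]=0,low[6]=?); scc=(scc[0]=2,scc[1]=0,scc[2]=1,scc[3]=?,scc[4]=?,scc[5]=2,scc[6]=?)
step 5: low=(low[0]=0,low[1]=2,low[2]=1,low[3]=4,low[4]=?,low[5]=0,low[6]=?); scc=(scc[0]=2,scc[1]=0,scc[2]=1,scc[3]=3,scc[4]=?,scc[5]=2,scc[6]=?)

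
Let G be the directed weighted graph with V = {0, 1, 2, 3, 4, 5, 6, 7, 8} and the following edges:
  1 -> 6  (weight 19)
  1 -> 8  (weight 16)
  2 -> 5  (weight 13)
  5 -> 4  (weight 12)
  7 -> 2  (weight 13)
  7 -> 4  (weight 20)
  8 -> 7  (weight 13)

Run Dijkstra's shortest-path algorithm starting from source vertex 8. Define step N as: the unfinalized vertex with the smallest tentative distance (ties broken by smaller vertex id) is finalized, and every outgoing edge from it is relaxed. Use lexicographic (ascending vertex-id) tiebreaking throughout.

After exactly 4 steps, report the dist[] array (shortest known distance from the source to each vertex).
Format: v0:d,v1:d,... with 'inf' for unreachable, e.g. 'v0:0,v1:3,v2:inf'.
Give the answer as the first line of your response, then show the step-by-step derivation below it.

v0:inf,v1:inf,v2:26,v3:inf,v4:33,v5:39,v6:inf,v7:13,v8:0

step 1: dist = v0:inf,v1:inf,v2:inf,v3:inf,v4:inf,v5:inf,v6:inf,v7:13,v8:0
step 2: dist = v0:inf,v1:inf,v2:26,v3:inf,v4:33,v5:inf,v6:inf,v7:13,v8:0
step 3: dist = v0:inf,v1:inf,v2:26,v3:inf,v4:33,v5:39,v6:inf,v7:13,v8:0
step 4: dist = v0:inf,v1:inf,v2:26,v3:inf,v4:33,v5:39,v6:inf,v7:13,v8:0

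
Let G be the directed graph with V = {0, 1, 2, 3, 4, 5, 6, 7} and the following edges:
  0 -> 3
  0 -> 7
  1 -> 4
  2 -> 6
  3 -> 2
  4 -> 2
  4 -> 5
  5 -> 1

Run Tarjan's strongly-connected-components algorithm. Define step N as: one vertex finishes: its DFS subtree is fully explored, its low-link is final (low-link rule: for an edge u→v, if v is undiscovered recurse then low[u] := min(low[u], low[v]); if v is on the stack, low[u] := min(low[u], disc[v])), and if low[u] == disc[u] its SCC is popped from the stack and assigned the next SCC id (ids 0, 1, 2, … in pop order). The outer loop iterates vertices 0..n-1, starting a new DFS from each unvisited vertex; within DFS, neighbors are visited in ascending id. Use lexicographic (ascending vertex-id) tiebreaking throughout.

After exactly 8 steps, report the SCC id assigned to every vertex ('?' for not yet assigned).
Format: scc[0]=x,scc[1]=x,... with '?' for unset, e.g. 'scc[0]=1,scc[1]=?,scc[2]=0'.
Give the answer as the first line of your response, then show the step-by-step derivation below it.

scc[0]=4,scc[1]=5,scc[2]=1,scc[3]=2,scc[4]=5,scc[5]=5,scc[6]=0,scc[7]=3

step 1: low=(low[0]=0,low[1]=?,low[2]=2,low[3]=1,low[4]=?,low[5]=?,low[6]=3,low[7]=?); scc=(scc[0]=?,scc[1]=?,scc[2]=?,scc[3]=?,scc[4]=?,scc[5]=?,scc[6]=0,scc[7]=?)
step 2: low=(low[0]=0,low[1]=?,low[2]=2,low[3]=1,low[4]=?,low[5]=?,low[6]=3,low[7]=?); scc=(scc[0]=?,scc[1]=?,scc[2]=1,scc[3]=?,scc[4]=?,scc[5]=?,scc[6]=0,scc[7]=?)
step 3: low=(low[0]=0,low[1]=?,low[2]=2,low[3]=1,low[4]=?,low[5]=?,low[6]=3,low[7]=?); scc=(scc[0]=?,scc[1]=?,scc[2]=1,scc[3]=2,scc[4]=?,scc[5]=?,scc[6]=0,scc[7]=?)
step 4: low=(low[0]=0,low[1]=?,low[2]=2,low[3]=1,low[4]=?,low[5]=?,low[6]=3,low[7]=4); scc=(scc[0]=?,scc[1]=?,scc[2]=1,scc[3]=2,scc[4]=?,scc[5]=?,scc[6]=0,scc[7]=3)
step 5: low=(low[0]=0,low[1]=?,low[2]=2,low[3]=1,low[4]=?,low[5]=?,low[6]=3,low[7]=4); scc=(scc[0]=4,scc[1]=?,scc[2]=1,scc[3]=2,scc[4]=?,scc[5]=?,scc[6]=0,scc[7]=3)
step 6: low=(low[0]=0,low[1]=5,low[2]=2,low[3]=1,low[4]=6,low[5]=5,low[6]=3,low[7]=4); scc=(scc[0]=4,scc[1]=?,scc[2]=1,scc[3]=2,scc[4]=?,scc[5]=?,scc[6]=0,scc[7]=3)
step 7: low=(low[0]=0,low[1]=5,low[2]=2,low[3]=1,low[4]=5,low[5]=5,low[6]=3,low[7]=4); scc=(scc[0]=4,scc[1]=?,scc[2]=1,scc[3]=2,scc[4]=?,scc[5]=?,scc[6]=0,scc[7]=3)
step 8: low=(low[0]=0,low[1]=5,low[2]=2,low[3]=1,low[4]=5,low[5]=5,low[6]=3,low[7]=4); scc=(scc[0]=4,scc[1]=5,scc[2]=1,scc[3]=2,scc[4]=5,scc[5]=5,scc[6]=0,scc[7]=3)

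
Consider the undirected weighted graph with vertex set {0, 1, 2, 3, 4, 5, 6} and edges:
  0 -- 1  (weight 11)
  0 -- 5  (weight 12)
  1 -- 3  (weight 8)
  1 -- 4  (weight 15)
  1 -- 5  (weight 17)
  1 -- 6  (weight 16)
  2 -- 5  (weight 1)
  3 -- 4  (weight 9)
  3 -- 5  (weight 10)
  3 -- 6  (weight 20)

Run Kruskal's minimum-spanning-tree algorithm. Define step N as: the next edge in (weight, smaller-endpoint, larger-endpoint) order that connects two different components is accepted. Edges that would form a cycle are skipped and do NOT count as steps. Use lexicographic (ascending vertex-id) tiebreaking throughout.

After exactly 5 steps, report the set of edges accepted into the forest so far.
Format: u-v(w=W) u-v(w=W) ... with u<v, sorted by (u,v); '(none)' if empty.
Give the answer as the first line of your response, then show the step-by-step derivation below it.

0-1(w=11) 1-3(w=8) 2-5(w=1) 3-4(w=9) 3-5(w=10)

step 1: add edge 2-5 (w=1); MST = {2-5(w=1)}
step 2: add edge 1-3 (w=8); MST = {1-3(w=8) 2-5(w=1)}
step 3: add edge 3-4 (w=9); MST = {1-3(w=8) 2-5(w=1) 3-4(w=9)}
step 4: add edge 3-5 (w=10); MST = {1-3(w=8) 2-5(w=1) 3-4(w=9) 3-5(w=10)}
step 5: add edge 0-1 (w=11); MST = {0-1(w=11) 1-3(w=8) 2-5(w=1) 3-4(w=9) 3-5(w=10)}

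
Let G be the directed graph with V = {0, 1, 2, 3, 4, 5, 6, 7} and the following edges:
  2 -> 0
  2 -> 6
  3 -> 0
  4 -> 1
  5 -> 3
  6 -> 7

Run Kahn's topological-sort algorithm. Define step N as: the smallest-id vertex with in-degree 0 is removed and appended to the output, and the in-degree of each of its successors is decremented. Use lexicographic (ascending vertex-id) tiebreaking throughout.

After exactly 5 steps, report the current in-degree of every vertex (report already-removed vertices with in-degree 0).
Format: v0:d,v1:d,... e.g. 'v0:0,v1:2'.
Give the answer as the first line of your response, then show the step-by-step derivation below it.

v0:0,v1:0,v2:0,v3:0,v4:0,v5:0,v6:0,v7:1

step 1: output 2; order=[2]; indeg=(1,1,0,1,0,0,0,1)
step 2: output 4; order=[2,4]; indeg=(1,0,0,1,0,0,0,1)
step 3: output 1; order=[2,4,1]; indeg=(1,0,0,1,0,0,0,1)
step 4: output 5; order=[2,4,1,5]; indeg=(1,0,0,0,0,0,0,1)
step 5: output 3; order=[2,4,1,5,3]; indeg=(0,0,0,0,0,0,0,1)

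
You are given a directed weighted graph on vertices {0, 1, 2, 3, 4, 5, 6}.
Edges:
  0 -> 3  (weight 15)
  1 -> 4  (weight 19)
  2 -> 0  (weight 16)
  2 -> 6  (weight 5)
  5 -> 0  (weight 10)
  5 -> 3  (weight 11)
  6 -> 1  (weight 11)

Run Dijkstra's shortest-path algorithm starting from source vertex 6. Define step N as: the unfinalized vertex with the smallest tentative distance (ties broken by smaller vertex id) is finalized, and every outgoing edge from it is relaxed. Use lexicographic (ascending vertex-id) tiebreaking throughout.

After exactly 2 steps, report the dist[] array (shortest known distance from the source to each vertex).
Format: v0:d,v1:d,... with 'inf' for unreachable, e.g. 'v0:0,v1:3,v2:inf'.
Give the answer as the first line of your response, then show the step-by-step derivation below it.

v0:inf,v1:11,v2:inf,v3:inf,v4:30,v5:inf,v6:0

step 1: dist = v0:inf,v1:11,v2:inf,v3:inf,v4:inf,v5:inf,v6:0
step 2: dist = v0:inf,v1:11,v2:inf,v3:inf,v4:30,v5:inf,v6:0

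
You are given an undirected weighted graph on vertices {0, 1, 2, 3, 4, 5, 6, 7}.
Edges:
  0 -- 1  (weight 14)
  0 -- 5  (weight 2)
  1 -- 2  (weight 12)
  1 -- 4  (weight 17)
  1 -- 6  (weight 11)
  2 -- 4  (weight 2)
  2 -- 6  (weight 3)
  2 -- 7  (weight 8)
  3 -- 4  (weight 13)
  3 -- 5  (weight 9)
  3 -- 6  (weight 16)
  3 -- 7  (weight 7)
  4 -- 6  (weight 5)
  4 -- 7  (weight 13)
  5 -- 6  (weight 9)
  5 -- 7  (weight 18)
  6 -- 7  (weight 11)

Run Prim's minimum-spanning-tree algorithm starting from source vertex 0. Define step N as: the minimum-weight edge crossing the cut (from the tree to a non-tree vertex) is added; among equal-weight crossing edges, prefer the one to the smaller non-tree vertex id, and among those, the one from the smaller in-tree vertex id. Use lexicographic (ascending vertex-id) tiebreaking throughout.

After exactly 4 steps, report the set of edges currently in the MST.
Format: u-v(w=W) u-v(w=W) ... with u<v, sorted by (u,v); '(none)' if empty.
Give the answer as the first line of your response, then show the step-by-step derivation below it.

0-5(w=2) 2-7(w=8) 3-5(w=9) 3-7(w=7)

step 1: add edge 0-5 (w=2); MST = {0-5(w=2)}
step 2: add edge 3-5 (w=9); MST = {0-5(w=2) 3-5(w=9)}
step 3: add edge 3-7 (w=7); MST = {0-5(w=2) 3-5(w=9) 3-7(w=7)}
step 4: add edge 2-7 (w=8); MST = {0-5(w=2) 2-7(w=8) 3-5(w=9) 3-7(w=7)}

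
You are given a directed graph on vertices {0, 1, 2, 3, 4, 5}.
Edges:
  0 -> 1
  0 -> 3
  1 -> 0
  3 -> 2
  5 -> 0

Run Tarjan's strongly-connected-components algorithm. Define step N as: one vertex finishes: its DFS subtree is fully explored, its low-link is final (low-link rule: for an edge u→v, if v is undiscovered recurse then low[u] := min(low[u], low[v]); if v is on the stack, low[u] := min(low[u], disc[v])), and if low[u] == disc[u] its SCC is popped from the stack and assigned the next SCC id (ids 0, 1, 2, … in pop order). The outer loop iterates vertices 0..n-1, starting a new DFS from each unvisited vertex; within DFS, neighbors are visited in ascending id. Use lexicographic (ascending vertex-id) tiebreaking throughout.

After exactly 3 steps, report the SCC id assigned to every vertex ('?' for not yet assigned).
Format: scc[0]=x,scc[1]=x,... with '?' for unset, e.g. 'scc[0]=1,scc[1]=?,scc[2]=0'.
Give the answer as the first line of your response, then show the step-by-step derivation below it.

scc[0]=?,scc[1]=?,scc[2]=0,scc[3]=1,scc[4]=?,scc[5]=?

step 1: low=(low[0]=0,low[1]=0,low[2]=?,low[3]=?,low[4]=?,low[5]=?); scc=(scc[0]=?,scc[1]=?,scc[2]=?,scc[3]=?,scc[4]=?,scc[5]=?)
step 2: low=(low[0]=0,low[1]=0,low[2]=3,low[3]=2,low[4]=?,low[5]=?); scc=(scc[0]=?,scc[1]=?,scc[2]=0,scc[3]=?,scc[4]=?,scc[5]=?)
step 3: low=(low[0]=0,low[1]=0,low[2]=3,low[3]=2,low[4]=?,low[5]=?); scc=(scc[0]=?,scc[1]=?,scc[2]=0,scc[3]=1,scc[4]=?,scc[5]=?)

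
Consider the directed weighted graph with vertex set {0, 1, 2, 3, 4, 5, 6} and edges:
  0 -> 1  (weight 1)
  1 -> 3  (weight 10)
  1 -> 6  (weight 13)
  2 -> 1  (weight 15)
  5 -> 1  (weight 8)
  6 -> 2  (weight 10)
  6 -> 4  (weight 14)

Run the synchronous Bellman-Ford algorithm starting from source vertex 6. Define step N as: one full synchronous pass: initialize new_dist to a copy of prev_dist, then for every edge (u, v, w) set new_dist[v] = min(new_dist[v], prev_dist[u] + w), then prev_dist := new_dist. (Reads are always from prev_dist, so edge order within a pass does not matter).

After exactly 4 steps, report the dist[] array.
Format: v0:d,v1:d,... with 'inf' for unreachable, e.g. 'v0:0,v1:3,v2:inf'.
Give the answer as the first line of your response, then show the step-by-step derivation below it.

v0:inf,v1:25,v2:10,v3:35,v4:14,v5:inf,v6:0

step 1: dist = v0:inf,v1:inf,v2:10,v3:inf,v4:14,v5:inf,v6:0
step 2: dist = v0:inf,v1:25,v2:10,v3:inf,v4:14,v5:inf,v6:0
step 3: dist = v0:inf,v1:25,v2:10,v3:35,v4:14,v5:inf,v6:0
step 4: dist = v0:inf,v1:25,v2:10,v3:35,v4:14,v5:inf,v6:0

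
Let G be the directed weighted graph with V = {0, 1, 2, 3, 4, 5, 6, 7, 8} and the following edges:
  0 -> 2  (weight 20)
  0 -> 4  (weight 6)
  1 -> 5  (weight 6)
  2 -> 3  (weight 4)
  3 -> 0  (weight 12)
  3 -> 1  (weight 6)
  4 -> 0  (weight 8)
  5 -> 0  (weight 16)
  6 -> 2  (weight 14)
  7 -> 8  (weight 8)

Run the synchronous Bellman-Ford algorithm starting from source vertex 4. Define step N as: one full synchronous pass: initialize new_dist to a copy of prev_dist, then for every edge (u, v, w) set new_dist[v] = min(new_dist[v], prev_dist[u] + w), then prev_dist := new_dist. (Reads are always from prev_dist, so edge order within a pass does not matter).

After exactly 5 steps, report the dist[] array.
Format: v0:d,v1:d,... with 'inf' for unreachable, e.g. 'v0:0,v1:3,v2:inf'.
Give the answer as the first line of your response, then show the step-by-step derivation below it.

v0:8,v1:38,v2:28,v3:32,v4:0,v5:44,v6:inf,v7:inf,v8:inf

step 1: dist = v0:8,v1:inf,v2:inf,v3:inf,v4:0,v5:inf,v6:inf,v7:inf,v8:inf
step 2: dist = v0:8,v1:inf,v2:28,v3:inf,v4:0,v5:inf,v6:inf,v7:inf,v8:inf
step 3: dist = v0:8,v1:inf,v2:28,v3:32,v4:0,v5:inf,v6:inf,v7:inf,v8:inf
step 4: dist = v0:8,v1:38,v2:28,v3:32,v4:0,v5:inf,v6:inf,v7:inf,v8:inf
step 5: dist = v0:8,v1:38,v2:28,v3:32,v4:0,v5:44,v6:inf,v7:inf,v8:inf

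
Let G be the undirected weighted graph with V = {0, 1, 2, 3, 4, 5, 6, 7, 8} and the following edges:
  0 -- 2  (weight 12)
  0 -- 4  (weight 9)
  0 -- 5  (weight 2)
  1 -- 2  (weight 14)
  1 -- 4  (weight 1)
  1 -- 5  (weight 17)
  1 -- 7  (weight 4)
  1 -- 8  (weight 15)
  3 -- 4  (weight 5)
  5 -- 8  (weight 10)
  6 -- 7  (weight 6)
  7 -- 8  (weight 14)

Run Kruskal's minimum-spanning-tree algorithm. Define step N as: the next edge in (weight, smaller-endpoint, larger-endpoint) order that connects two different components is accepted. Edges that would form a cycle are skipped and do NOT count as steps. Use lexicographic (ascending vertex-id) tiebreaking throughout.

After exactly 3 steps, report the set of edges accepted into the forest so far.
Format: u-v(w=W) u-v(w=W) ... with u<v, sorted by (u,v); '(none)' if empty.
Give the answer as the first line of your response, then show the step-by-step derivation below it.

0-5(w=2) 1-4(w=1) 1-7(w=4)

step 1: add edge 1-4 (w=1); MST = {1-4(w=1)}
step 2: add edge 0-5 (w=2); MST = {0-5(w=2) 1-4(w=1)}
step 3: add edge 1-7 (w=4); MST = {0-5(w=2) 1-4(w=1) 1-7(w=4)}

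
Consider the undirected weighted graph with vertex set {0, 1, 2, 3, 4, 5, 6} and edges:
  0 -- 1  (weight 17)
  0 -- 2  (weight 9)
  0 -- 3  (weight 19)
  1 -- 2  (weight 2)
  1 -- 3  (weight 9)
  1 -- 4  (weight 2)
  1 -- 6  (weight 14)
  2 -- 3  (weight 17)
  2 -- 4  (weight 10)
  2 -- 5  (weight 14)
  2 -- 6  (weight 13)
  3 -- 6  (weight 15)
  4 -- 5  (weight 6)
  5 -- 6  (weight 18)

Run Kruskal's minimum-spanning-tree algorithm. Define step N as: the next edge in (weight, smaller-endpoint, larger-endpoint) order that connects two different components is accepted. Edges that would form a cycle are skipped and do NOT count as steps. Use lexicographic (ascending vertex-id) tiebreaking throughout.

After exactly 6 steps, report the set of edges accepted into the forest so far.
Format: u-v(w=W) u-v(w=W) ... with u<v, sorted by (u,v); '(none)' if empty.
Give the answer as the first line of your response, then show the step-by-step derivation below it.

0-2(w=9) 1-2(w=2) 1-3(w=9) 1-4(w=2) 2-6(w=13) 4-5(w=6)

step 1: add edge 1-2 (w=2); MST = {1-2(w=2)}
step 2: add edge 1-4 (w=2); MST = {1-2(w=2) 1-4(w=2)}
step 3: add edge 4-5 (w=6); MST = {1-2(w=2) 1-4(w=2) 4-5(w=6)}
step 4: add edge 0-2 (w=9); MST = {0-2(w=9) 1-2(w=2) 1-4(w=2) 4-5(w=6)}
step 5: add edge 1-3 (w=9); MST = {0-2(w=9) 1-2(w=2) 1-3(w=9) 1-4(w=2) 4-5(w=6)}
step 6: add edge 2-6 (w=13); MST = {0-2(w=9) 1-2(w=2) 1-3(w=9) 1-4(w=2) 2-6(w=13) 4-5(w=6)}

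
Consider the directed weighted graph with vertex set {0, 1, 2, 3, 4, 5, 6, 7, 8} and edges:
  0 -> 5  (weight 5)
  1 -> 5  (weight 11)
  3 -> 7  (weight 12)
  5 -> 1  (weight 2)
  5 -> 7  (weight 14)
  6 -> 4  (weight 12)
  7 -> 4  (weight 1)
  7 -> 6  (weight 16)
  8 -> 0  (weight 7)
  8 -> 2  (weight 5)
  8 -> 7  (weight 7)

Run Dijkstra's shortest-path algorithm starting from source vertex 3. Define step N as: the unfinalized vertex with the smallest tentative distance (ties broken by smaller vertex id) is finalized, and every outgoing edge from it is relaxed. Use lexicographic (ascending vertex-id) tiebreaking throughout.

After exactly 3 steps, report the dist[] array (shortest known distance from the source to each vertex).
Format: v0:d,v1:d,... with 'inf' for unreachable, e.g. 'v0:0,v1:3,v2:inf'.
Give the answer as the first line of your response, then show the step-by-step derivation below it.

v0:inf,v1:inf,v2:inf,v3:0,v4:13,v5:inf,v6:28,v7:12,v8:inf

step 1: dist = v0:inf,v1:inf,v2:inf,v3:0,v4:inf,v5:inf,v6:inf,v7:12,v8:inf
step 2: dist = v0:inf,v1:inf,v2:inf,v3:0,v4:13,v5:inf,v6:28,v7:12,v8:inf
step 3: dist = v0:inf,v1:inf,v2:inf,v3:0,v4:13,v5:inf,v6:28,v7:12,v8:inf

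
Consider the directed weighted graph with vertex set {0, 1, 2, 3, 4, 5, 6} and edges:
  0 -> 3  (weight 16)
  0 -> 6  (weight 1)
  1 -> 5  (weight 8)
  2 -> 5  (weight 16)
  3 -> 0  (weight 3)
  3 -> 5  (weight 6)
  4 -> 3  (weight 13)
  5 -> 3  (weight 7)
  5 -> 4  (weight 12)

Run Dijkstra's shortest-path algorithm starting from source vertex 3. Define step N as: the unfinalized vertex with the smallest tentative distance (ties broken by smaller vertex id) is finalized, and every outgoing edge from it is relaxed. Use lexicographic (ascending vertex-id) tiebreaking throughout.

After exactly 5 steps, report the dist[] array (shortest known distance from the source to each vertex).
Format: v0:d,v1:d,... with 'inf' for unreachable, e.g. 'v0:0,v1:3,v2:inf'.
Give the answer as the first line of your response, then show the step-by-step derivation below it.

v0:3,v1:inf,v2:inf,v3:0,v4:18,v5:6,v6:4

step 1: dist = v0:3,v1:inf,v2:inf,v3:0,v4:inf,v5:6,v6:inf
step 2: dist = v0:3,v1:inf,v2:inf,v3:0,v4:inf,v5:6,v6:4
step 3: dist = v0:3,v1:inf,v2:inf,v3:0,v4:inf,v5:6,v6:4
step 4: dist = v0:3,v1:inf,v2:inf,v3:0,v4:18,v5:6,v6:4
step 5: dist = v0:3,v1:inf,v2:inf,v3:0,v4:18,v5:6,v6:4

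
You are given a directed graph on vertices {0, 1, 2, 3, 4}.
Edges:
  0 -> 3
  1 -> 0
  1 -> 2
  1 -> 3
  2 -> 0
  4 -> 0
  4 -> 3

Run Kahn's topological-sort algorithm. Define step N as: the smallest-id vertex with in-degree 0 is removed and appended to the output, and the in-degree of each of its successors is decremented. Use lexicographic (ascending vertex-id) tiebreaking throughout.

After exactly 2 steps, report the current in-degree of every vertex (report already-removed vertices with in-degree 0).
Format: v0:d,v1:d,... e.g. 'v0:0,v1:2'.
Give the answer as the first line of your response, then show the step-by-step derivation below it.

v0:1,v1:0,v2:0,v3:2,v4:0

step 1: output 1; order=[1]; indeg=(2,0,0,2,0)
step 2: output 2; order=[1,2]; indeg=(1,0,0,2,0)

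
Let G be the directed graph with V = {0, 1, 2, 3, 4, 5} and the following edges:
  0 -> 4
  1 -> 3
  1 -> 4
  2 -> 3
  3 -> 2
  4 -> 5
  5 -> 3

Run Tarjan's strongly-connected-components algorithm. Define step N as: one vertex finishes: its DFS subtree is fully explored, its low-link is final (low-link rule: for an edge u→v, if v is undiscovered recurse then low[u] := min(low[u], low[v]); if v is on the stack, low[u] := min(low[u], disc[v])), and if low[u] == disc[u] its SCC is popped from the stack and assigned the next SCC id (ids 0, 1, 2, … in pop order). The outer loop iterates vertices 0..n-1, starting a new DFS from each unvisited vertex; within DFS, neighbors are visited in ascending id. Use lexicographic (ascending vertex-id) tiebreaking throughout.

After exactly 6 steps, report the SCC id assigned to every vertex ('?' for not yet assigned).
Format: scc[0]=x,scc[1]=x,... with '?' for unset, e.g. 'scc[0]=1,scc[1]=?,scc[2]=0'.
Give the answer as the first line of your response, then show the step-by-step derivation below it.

scc[0]=3,scc[1]=4,scc[2]=0,scc[3]=0,scc[4]=2,scc[5]=1

step 1: low=(low[0]=0,low[1]=?,low[2]=3,low[3]=3,low[4]=1,low[5]=2); scc=(scc[0]=?,scc[1]=?,scc[2]=?,scc[3]=?,scc[4]=?,scc[5]=?)
step 2: low=(low[0]=0,low[1]=?,low[2]=3,low[3]=3,low[4]=1,low[5]=2); scc=(scc[0]=?,scc[1]=?,scc[2]=0,scc[3]=0,scc[4]=?,scc[5]=?)
step 3: low=(low[0]=0,low[1]=?,low[2]=3,low[3]=3,low[4]=1,low[5]=2); scc=(scc[0]=?,scc[1]=?,scc[2]=0,scc[3]=0,scc[4]=?,scc[5]=1)
step 4: low=(low[0]=0,low[1]=?,low[2]=3,low[3]=3,low[4]=1,low[5]=2); scc=(scc[0]=?,scc[1]=?,scc[2]=0,scc[3]=0,scc[4]=2,scc[5]=1)
step 5: low=(low[0]=0,low[1]=?,low[2]=3,low[3]=3,low[4]=1,low[5]=2); scc=(scc[0]=3,scc[1]=?,scc[2]=0,scc[3]=0,scc[4]=2,scc[5]=1)
step 6: low=(low[0]=0,low[1]=5,low[2]=3,low[3]=3,low[4]=1,low[5]=2); scc=(scc[0]=3,scc[1]=4,scc[2]=0,scc[3]=0,scc[4]=2,scc[5]=1)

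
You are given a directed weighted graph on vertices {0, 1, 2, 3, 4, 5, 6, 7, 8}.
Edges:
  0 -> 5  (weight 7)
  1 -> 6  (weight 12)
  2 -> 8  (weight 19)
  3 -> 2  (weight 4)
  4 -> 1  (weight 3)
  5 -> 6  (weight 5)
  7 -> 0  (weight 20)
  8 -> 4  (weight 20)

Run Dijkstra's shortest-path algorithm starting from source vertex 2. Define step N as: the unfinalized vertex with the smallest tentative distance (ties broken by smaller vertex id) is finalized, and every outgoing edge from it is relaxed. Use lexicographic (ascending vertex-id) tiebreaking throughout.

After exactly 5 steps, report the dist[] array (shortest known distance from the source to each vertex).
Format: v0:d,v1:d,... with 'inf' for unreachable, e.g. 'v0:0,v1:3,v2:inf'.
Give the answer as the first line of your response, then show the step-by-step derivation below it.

v0:inf,v1:42,v2:0,v3:inf,v4:39,v5:inf,v6:54,v7:inf,v8:19

step 1: dist = v0:inf,v1:inf,v2:0,v3:inf,v4:inf,v5:inf,v6:inf,v7:inf,v8:19
step 2: dist = v0:inf,v1:inf,v2:0,v3:inf,v4:39,v5:inf,v6:inf,v7:inf,v8:19
step 3: dist = v0:inf,v1:42,v2:0,v3:inf,v4:39,v5:inf,v6:inf,v7:inf,v8:19
step 4: dist = v0:inf,v1:42,v2:0,v3:inf,v4:39,v5:inf,v6:54,v7:inf,v8:19
step 5: dist = v0:inf,v1:42,v2:0,v3:inf,v4:39,v5:inf,v6:54,v7:inf,v8:19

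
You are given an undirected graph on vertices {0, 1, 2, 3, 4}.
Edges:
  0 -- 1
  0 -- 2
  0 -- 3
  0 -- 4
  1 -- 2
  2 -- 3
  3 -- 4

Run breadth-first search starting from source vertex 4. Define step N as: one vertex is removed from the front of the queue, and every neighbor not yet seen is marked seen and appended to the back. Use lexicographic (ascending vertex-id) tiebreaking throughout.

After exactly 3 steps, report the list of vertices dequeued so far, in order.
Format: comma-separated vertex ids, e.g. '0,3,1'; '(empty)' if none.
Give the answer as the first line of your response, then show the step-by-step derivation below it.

4,0,3

step 1: dequeue 4; queue=[0,3]; order=4
step 2: dequeue 0; queue=[3,1,2]; order=4,0
step 3: dequeue 3; queue=[1,2]; order=4,0,3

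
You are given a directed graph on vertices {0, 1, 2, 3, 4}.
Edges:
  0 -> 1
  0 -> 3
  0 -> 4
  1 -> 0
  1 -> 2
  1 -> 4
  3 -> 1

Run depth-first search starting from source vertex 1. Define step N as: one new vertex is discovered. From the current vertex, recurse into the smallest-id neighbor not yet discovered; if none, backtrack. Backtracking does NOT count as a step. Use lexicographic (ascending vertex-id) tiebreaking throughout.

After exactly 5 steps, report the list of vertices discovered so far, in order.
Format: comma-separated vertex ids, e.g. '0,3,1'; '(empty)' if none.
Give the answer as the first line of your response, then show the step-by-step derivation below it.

1,0,3,4,2

step 1: discover 1; path=1; order=1
step 2: discover 0; path=1>0; order=1,0
step 3: discover 3; path=1>0>3; order=1,0,3
step 4: discover 4; path=1>0>4; order=1,0,3,4
step 5: discover 2; path=1>2; order=1,0,3,4,2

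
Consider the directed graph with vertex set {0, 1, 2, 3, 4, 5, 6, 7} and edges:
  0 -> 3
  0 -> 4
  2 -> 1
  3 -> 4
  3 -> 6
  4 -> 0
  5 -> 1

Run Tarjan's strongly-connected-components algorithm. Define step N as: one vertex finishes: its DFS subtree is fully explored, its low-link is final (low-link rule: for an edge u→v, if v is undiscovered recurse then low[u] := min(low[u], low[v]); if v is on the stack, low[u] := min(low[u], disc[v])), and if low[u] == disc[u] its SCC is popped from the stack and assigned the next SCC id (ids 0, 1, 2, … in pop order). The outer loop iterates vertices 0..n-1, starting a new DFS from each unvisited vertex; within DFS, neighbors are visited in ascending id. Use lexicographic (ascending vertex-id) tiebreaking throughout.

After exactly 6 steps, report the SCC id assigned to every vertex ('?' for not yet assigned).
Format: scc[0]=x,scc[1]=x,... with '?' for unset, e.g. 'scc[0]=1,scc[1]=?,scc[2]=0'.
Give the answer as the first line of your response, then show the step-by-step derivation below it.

scc[0]=1,scc[1]=2,scc[2]=3,scc[3]=1,scc[4]=1,scc[5]=?,scc[6]=0,scc[7]=?

step 1: low=(low[0]=0,low[1]=?,low[2]=?,low[3]=1,low[4]=0,low[5]=?,low[6]=?,low[7]=?); scc=(scc[0]=?,scc[1]=?,scc[2]=?,scc[3]=?,scc[4]=?,scc[5]=?,scc[6]=?,scc[7]=?)
step 2: low=(low[0]=0,low[1]=?,low[2]=?,low[3]=0,low[4]=0,low[5]=?,low[6]=3,low[7]=?); scc=(scc[0]=?,scc[1]=?,scc[2]=?,scc[3]=?,scc[4]=?,scc[5]=?,scc[6]=0,scc[7]=?)
step 3: low=(low[0]=0,low[1]=?,low[2]=?,low[3]=0,low[4]=0,low[5]=?,low[6]=3,low[7]=?); scc=(scc[0]=?,scc[1]=?,scc[2]=?,scc[3]=?,scc[4]=?,scc[5]=?,scc[6]=0,scc[7]=?)
step 4: low=(low[0]=0,low[1]=?,low[2]=?,low[3]=0,low[4]=0,low[5]=?,low[6]=3,low[7]=?); scc=(scc[0]=1,scc[1]=?,scc[2]=?,scc[3]=1,scc[4]=1,scc[5]=?,scc[6]=0,scc[7]=?)
step 5: low=(low[0]=0,low[1]=4,low[2]=?,low[3]=0,low[4]=0,low[5]=?,low[6]=3,low[7]=?); scc=(scc[0]=1,scc[1]=2,scc[2]=?,scc[3]=1,scc[4]=1,scc[5]=?,scc[6]=0,scc[7]=?)
step 6: low=(low[0]=0,low[1]=4,low[2]=5,low[3]=0,low[4]=0,low[5]=?,low[6]=3,low[7]=?); scc=(scc[0]=1,scc[1]=2,scc[2]=3,scc[3]=1,scc[4]=1,scc[5]=?,scc[6]=0,scc[7]=?)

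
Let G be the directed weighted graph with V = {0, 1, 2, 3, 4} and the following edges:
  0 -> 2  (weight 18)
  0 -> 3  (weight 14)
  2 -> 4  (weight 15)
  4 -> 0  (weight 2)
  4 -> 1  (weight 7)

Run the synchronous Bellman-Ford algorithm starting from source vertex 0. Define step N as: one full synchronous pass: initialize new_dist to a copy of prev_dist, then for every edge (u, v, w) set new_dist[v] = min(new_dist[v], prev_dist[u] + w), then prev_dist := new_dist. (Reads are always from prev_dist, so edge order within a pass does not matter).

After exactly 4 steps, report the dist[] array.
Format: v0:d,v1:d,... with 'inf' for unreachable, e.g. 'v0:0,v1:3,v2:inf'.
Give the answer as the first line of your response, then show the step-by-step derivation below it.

v0:0,v1:40,v2:18,v3:14,v4:33

step 1: dist = v0:0,v1:inf,v2:18,v3:14,v4:inf
step 2: dist = v0:0,v1:inf,v2:18,v3:14,v4:33
step 3: dist = v0:0,v1:40,v2:18,v3:14,v4:33
step 4: dist = v0:0,v1:40,v2:18,v3:14,v4:33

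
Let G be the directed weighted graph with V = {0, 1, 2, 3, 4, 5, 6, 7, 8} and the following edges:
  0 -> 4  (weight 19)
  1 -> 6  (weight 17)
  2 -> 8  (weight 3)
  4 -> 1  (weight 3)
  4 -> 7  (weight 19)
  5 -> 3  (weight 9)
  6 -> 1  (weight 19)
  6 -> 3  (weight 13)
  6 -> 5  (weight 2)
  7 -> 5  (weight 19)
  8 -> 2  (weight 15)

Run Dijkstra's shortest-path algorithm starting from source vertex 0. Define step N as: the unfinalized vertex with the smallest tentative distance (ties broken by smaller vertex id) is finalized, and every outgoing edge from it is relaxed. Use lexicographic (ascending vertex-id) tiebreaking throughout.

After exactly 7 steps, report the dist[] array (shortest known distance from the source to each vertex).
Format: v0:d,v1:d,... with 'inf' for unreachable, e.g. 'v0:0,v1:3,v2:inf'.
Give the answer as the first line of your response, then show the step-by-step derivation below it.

v0:0,v1:22,v2:inf,v3:50,v4:19,v5:41,v6:39,v7:38,v8:inf

step 1: dist = v0:0,v1:inf,v2:inf,v3:inf,v4:19,v5:inf,v6:inf,v7:inf,v8:inf
step 2: dist = v0:0,v1:22,v2:inf,v3:inf,v4:19,v5:inf,v6:inf,v7:38,v8:inf
step 3: dist = v0:0,v1:22,v2:inf,v3:inf,v4:19,v5:inf,v6:39,v7:38,v8:inf
step 4: dist = v0:0,v1:22,v2:inf,v3:inf,v4:19,v5:57,v6:39,v7:38,v8:inf
step 5: dist = v0:0,v1:22,v2:inf,v3:52,v4:19,v5:41,v6:39,v7:38,v8:inf
step 6: dist = v0:0,v1:22,v2:inf,v3:50,v4:19,v5:41,v6:39,v7:38,v8:inf
step 7: dist = v0:0,v1:22,v2:inf,v3:50,v4:19,v5:41,v6:39,v7:38,v8:inf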